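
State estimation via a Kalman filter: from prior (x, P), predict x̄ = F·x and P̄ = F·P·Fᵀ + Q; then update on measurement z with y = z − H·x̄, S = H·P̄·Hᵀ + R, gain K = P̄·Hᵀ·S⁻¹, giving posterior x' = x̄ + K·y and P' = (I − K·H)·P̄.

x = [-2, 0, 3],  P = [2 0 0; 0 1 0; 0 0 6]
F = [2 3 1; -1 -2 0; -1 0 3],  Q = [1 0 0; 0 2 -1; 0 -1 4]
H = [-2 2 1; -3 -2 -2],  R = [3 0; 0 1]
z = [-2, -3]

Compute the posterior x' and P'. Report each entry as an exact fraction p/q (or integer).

x̄ = F·x = [-1, 2, 11]
P̄ = F·P·Fᵀ + Q = [24 -10 14; -10 8 1; 14 1 60]
y = z − H·x̄ = [-19, 20]
S = H·P̄·Hᵀ + R = [219 20; 20 545]
K = P̄·Hᵀ·S⁻¹ = [-5566/23791 -3288/23791; 3985/23791 1888/118955; 4362/23791 -36596/118955]
x' = x̄ + K·y = [16203/23791, -20581/23791, 32439/23791]
P' = (I − K·H)·P̄ = [7380/23791 7488/23791 -16914/23791; 7488/23791 191759/118955 -248863/118955; -16914/23791 -248863/118955 394016/118955]

x' = [16203/23791, -20581/23791, 32439/23791]
P' = [7380/23791 7488/23791 -16914/23791; 7488/23791 191759/118955 -248863/118955; -16914/23791 -248863/118955 394016/118955]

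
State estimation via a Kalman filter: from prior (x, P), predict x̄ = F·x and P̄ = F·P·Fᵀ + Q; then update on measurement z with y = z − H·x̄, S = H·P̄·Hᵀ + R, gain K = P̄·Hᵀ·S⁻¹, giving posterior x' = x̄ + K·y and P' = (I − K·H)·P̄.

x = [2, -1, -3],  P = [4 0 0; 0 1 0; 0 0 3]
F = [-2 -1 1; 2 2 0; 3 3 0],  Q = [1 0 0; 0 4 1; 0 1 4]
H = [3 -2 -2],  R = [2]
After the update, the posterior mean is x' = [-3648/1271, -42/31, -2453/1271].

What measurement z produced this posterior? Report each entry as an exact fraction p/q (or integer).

z = [-2]

x̄ = F·x = [-6, 2, 3]
P̄ = F·P·Fᵀ + Q = [21 -18 -27; -18 24 31; -27 31 49]
S = H·P̄·Hᵀ + R = [1271]
K = P̄·Hᵀ·S⁻¹ = [153/1271; -4/31; -241/1271]
x' − x̄ = [3978/1271, -104/31, -6266/1271] = K·y
y = (KᵀK)⁻¹·Kᵀ·(x' − x̄) = [26]
z = y + H·x̄ = [26] + [-28] = [-2]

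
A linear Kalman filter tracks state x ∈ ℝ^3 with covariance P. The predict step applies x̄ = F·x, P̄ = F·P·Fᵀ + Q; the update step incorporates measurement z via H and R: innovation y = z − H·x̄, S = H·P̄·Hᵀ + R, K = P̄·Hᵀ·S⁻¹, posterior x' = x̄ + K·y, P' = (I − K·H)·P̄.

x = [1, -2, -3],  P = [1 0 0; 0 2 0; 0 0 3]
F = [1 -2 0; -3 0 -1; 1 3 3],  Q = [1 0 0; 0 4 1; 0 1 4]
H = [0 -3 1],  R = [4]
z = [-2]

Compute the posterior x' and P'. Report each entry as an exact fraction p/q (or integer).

x̄ = F·x = [5, 0, -14]
P̄ = F·P·Fᵀ + Q = [10 -3 -11; -3 16 -11; -11 -11 50]
y = z − H·x̄ = [12]
S = H·P̄·Hᵀ + R = [264]
K = P̄·Hᵀ·S⁻¹ = [-1/132; -59/264; 83/264]
x' = x̄ + K·y = [54/11, -59/22, -225/22]
P' = (I − K·H)·P̄ = [659/66 -455/132 -1369/132; -455/132 743/264 1993/264; -1369/132 1993/264 6311/264]

x' = [54/11, -59/22, -225/22]
P' = [659/66 -455/132 -1369/132; -455/132 743/264 1993/264; -1369/132 1993/264 6311/264]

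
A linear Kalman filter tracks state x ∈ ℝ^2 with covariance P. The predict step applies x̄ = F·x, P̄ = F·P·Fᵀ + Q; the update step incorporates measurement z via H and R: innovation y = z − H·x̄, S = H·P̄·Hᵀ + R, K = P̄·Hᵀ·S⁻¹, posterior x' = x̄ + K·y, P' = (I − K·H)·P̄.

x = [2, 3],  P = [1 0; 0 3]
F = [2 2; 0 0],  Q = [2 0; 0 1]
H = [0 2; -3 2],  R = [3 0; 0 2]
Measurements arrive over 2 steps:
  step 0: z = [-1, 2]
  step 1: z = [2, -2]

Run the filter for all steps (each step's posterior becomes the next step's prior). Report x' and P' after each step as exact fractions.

step 0: x' = [-89/145, -17/145], P' = [117/290 81/290; 81/290 123/290]
step 1: x' = [16673/18173, 8747/18173], P' = [7111/18173 4923/18173; 4923/18173 7602/18173]

step 0: x̄ = F·x = [10, 0]
step 0: P̄ = F·P·Fᵀ + Q = [18 0; 0 1]
step 0: y = z − H·x̄ = [-1, 32]
step 0: S = H·P̄·Hᵀ + R = [7 4; 4 168]
step 0: K = P̄·Hᵀ·S⁻¹ = [27/145 -189/580; 41/145 3/580]
step 0: x' = x̄ + K·y = [-89/145, -17/145]
step 0: P' = (I − K·H)·P̄ = [117/290 81/290; 81/290 123/290]
step 1: x̄ = F·x = [-212/145, 0]
step 1: P̄ = F·P·Fᵀ + Q = [1094/145 0; 0 1]
step 1: y = z − H·x̄ = [2, -926/145]
step 1: S = H·P̄·Hᵀ + R = [7 4; 4 10716/145]
step 1: K = P̄·Hᵀ·S⁻¹ = [3282/18173 -11487/36346; 5068/18173 435/36346]
step 1: x' = x̄ + K·y = [16673/18173, 8747/18173]
step 1: P' = (I − K·H)·P̄ = [7111/18173 4923/18173; 4923/18173 7602/18173]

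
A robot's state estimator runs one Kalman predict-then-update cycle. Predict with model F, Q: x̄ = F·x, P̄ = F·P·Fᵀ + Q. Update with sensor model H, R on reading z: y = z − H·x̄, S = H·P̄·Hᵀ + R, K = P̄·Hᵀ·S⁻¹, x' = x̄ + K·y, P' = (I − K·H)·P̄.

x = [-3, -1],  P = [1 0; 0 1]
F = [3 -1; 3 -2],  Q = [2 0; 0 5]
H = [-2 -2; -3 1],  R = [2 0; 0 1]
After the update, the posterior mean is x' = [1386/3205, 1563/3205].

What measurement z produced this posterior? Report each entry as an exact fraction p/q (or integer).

z = [-2, -1]

x̄ = F·x = [-8, -7]
P̄ = F·P·Fᵀ + Q = [12 11; 11 18]
S = H·P̄·Hᵀ + R = [210 80; 80 61]
K = P̄·Hᵀ·S⁻¹ = [-403/3205 -157/641; -1169/3205 149/641]
x' − x̄ = [27026/3205, 23998/3205] = K·y
y = (KᵀK)⁻¹·Kᵀ·(x' − x̄) = [-32, -18]
z = y + H·x̄ = [-32, -18] + [30, 17] = [-2, -1]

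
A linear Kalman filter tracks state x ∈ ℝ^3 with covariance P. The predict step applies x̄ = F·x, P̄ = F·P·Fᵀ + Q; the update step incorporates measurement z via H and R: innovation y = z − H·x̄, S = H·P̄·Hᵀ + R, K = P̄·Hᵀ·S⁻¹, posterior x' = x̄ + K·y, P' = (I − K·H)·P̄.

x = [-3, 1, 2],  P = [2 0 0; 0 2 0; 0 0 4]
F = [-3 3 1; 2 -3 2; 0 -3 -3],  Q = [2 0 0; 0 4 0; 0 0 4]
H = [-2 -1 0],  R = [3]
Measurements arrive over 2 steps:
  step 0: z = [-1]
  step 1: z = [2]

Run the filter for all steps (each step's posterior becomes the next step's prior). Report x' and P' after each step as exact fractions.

step 0: x' = [442/129, -689/129, 97/43], P' = [1574/129 -2962/129 74/43; -2962/129 5930/129 -214/43; 74/43 -214/43 1042/43]
step 1: x' = [-1794172/179081, 3222943/179081, -405294/179081], P' = [25457352/179081 -50511810/179081 4162104/179081; -50511810/179081 100753914/179081 -8655048/179081; 4162104/179081 -8655048/179081 3543296/179081]

step 0: x̄ = F·x = [14, -5, -9]
step 0: P̄ = F·P·Fᵀ + Q = [42 -22 -30; -22 46 -6; -30 -6 58]
step 0: y = z − H·x̄ = [22]
step 0: S = H·P̄·Hᵀ + R = [129]
step 0: K = P̄·Hᵀ·S⁻¹ = [-62/129; -2/129; 22/43]
step 0: x' = x̄ + K·y = [442/129, -689/129, 97/43]
step 0: P' = (I − K·H)·P̄ = [1574/129 -2962/129 74/43; -2962/129 5930/129 -214/43; 74/43 -214/43 1042/43]
step 1: x̄ = F·x = [-1034/43, 3533/129, 398/43]
step 1: P̄ = F·P·Fᵀ + Q = [39684/43 -34602/43 -26568/43; -34602/43 117710/129 16376/43; -26568/43 16376/43 23488/43]
step 1: y = z − H·x̄ = [-2413/129]
step 1: S = H·P̄·Hᵀ + R = [179081/129]
step 1: K = P̄·Hᵀ·S⁻¹ = [-134298/179081; 89902/179081; 110280/179081]
step 1: x' = x̄ + K·y = [-1794172/179081, 3222943/179081, -405294/179081]
step 1: P' = (I − K·H)·P̄ = [25457352/179081 -50511810/179081 4162104/179081; -50511810/179081 100753914/179081 -8655048/179081; 4162104/179081 -8655048/179081 3543296/179081]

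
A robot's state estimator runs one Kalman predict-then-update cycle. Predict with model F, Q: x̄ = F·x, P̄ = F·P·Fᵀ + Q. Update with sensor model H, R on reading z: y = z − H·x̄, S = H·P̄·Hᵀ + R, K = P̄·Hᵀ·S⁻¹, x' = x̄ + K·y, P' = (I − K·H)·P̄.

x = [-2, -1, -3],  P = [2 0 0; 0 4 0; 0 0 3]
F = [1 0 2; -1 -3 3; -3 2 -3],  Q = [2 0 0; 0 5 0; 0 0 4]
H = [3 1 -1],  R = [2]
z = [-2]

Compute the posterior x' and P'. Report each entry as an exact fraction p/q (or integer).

x' = [-112/47, 301/47, 65/47]
P' = [2032/611 -4568/611 104/47; -4568/611 16201/611 167/47; 104/47 167/47 507/47]

x̄ = F·x = [-8, -4, 13]
P̄ = F·P·Fᵀ + Q = [16 16 -24; 16 70 -45; -24 -45 65]
y = z − H·x̄ = [39]
S = H·P̄·Hᵀ + R = [611]
K = P̄·Hᵀ·S⁻¹ = [88/611; 163/611; -14/47]
x' = x̄ + K·y = [-112/47, 301/47, 65/47]
P' = (I − K·H)·P̄ = [2032/611 -4568/611 104/47; -4568/611 16201/611 167/47; 104/47 167/47 507/47]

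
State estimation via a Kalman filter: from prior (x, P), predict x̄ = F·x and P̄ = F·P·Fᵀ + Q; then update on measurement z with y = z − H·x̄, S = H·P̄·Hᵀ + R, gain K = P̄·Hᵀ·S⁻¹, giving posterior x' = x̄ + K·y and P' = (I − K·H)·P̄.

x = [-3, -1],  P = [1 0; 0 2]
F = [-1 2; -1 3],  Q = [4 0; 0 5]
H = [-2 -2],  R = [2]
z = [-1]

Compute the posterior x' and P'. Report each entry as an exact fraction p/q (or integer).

x̄ = F·x = [1, 0]
P̄ = F·P·Fᵀ + Q = [13 13; 13 24]
y = z − H·x̄ = [1]
S = H·P̄·Hᵀ + R = [254]
K = P̄·Hᵀ·S⁻¹ = [-26/127; -37/127]
x' = x̄ + K·y = [101/127, -37/127]
P' = (I − K·H)·P̄ = [299/127 -273/127; -273/127 310/127]

x' = [101/127, -37/127]
P' = [299/127 -273/127; -273/127 310/127]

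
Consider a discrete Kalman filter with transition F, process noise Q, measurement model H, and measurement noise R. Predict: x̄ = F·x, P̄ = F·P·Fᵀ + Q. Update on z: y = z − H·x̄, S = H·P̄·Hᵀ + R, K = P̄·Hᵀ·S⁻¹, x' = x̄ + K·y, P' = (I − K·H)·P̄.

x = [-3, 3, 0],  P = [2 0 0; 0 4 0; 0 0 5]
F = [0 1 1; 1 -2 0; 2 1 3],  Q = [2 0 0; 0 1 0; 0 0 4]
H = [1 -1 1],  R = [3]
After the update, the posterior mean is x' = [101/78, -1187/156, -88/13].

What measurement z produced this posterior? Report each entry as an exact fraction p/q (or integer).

x̄ = F·x = [3, -9, -3]
P̄ = F·P·Fᵀ + Q = [11 -8 19; -8 19 -4; 19 -4 61]
S = H·P̄·Hᵀ + R = [156]
K = P̄·Hᵀ·S⁻¹ = [19/78; -31/156; 7/13]
x' − x̄ = [-133/78, 217/156, -49/13] = K·y
y = (KᵀK)⁻¹·Kᵀ·(x' − x̄) = [-7]
z = y + H·x̄ = [-7] + [9] = [2]

z = [2]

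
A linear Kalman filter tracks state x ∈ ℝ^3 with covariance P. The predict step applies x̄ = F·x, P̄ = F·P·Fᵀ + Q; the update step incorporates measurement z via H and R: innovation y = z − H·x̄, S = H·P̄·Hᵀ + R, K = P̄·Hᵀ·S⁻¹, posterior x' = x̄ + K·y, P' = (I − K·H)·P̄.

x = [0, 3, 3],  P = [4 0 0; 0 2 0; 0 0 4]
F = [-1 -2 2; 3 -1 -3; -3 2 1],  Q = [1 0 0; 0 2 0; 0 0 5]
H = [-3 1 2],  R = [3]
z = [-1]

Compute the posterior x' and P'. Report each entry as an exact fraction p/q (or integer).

x̄ = F·x = [0, -12, 9]
P̄ = F·P·Fᵀ + Q = [29 -32 12; -32 76 -52; 12 -52 53]
y = z − H·x̄ = [-7]
S = H·P̄·Hᵀ + R = [392]
K = P̄·Hᵀ·S⁻¹ = [-95/392; 17/98; 9/196]
x' = x̄ + K·y = [95/56, -185/14, 243/28]
P' = (I − K·H)·P̄ = [2343/392 -1521/98 3207/196; -1521/98 3146/49 -2701/49; 3207/196 -2701/49 5113/98]

x' = [95/56, -185/14, 243/28]
P' = [2343/392 -1521/98 3207/196; -1521/98 3146/49 -2701/49; 3207/196 -2701/49 5113/98]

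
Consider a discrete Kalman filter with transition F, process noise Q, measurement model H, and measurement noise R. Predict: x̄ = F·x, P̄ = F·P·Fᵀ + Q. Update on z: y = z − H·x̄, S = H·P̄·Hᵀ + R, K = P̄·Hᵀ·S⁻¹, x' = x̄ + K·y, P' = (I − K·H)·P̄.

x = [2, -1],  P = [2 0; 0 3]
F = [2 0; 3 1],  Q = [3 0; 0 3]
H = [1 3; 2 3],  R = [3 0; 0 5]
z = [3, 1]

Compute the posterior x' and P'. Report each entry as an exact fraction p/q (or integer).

x' = [570/1901, 1177/1901]
P' = [8805/3802 -1890/1901; -1890/1901 1200/1901]

x̄ = F·x = [4, 5]
P̄ = F·P·Fᵀ + Q = [11 12; 12 24]
y = z − H·x̄ = [-16, -22]
S = H·P̄·Hᵀ + R = [302 346; 346 409]
K = P̄·Hᵀ·S⁻¹ = [-845/3802 627/1901; 570/1901 -36/1901]
x' = x̄ + K·y = [570/1901, 1177/1901]
P' = (I − K·H)·P̄ = [8805/3802 -1890/1901; -1890/1901 1200/1901]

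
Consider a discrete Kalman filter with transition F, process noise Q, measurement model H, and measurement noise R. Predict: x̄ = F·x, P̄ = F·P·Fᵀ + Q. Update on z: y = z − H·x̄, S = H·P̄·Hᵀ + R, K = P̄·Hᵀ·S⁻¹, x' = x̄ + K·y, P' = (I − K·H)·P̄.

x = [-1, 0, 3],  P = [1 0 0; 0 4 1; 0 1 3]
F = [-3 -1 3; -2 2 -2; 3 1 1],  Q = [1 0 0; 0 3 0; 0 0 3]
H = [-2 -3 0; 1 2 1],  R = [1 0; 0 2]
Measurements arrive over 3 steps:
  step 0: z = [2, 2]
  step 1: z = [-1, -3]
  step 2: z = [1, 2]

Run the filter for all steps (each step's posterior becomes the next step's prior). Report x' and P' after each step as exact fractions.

step 0: x' = [2987/381, -2963/508, 4097/762], P' = [20177/762 -2227/127 5965/762; -2227/127 11909/1016 -2735/508; 5965/762 -2735/508 1714/381]
step 1: x' = [162540619/15133164, -52071485/7566582, 9872389/15133164], P' = [165208003/7566582 -219092219/15133164 24670082/3783291; -219092219/15133164 36725618/3783291 -67993385/15133164; 24670082/3783291 -67993385/15133164 27255565/7566582]
step 2: x' = [-269235279759/30988650692, 169985406493/30988650692, -24105791827/30988650692], P' = [1048684929885/61977301384 -694564085475/61977301384 306922602509/61977301384; -694564085475/61977301384 466682394677/61977301384 -213742363747/61977301384; 306922602509/61977301384 -213742363747/61977301384 192196956701/61977301384]

step 0: x̄ = F·x = [12, -4, 0]
step 0: P̄ = F·P·Fᵀ + Q = [35 -12 -2; -12 27 -4; -2 -4 21]
step 0: y = z − H·x̄ = [14, -2]
step 0: S = H·P̄·Hᵀ + R = [240 -132; -132 98]
step 0: K = P̄·Hᵀ·S⁻¹ = [-134/381 -97/254; -95/1016 133/508; 755/1524 99/127]
step 0: x' = x̄ + K·y = [2987/381, -2963/508, 4097/762]
step 0: P' = (I − K·H)·P̄ = [20177/762 -2227/127 5965/762; -2227/127 11909/1016 -2735/508; 5965/762 -2735/508 1714/381]
step 1: x̄ = F·x = [-791/508, -9677/254, 35149/1524]
step 1: P̄ = F·P·Fᵀ + Q = [78949/1016 68839/508 -96645/1016; 68839/508 106623/254 -140815/508; -96645/1016 -140815/508 574607/3048]
step 1: y = z − H·x̄ = [-15038/127, 19694/381]
step 1: S = H·P̄·Hᵀ + R = [725922/127 -330302/127; -330302/127 453520/381]
step 1: K = P̄·Hᵀ·S⁻¹ = [-3555355/15133164 -378671/1261097; -1261489/7566582 559945/2522194; 6619499/15133164 716862/1261097]
step 1: x' = x̄ + K·y = [162540619/15133164, -52071485/7566582, 9872389/15133164]
step 1: P' = (I − K·H)·P̄ = [165208003/7566582 -219092219/15133164 24670082/3783291; -219092219/15133164 36725618/3783291 -67993385/15133164; 24670082/3783291 -67993385/15133164 27255565/7566582]
step 2: x̄ = F·x = [-88465430/3783291, -46092663/1261097, 32779273/1261097]
step 2: P̄ = F·P·Fᵀ + Q = [235885238/3783291 141170509/1261097 -98872052/1261097; 141170509/1261097 438237115/1261097 -288627071/1261097; -98872052/1261097 -288627071/1261097 196841586/1261097]
step 2: y = z − H·x̄ = [-587981536/3783291, 274250171/3783291]
step 2: S = H·P̄·Hᵀ + R = [17861864672/3783291 -8133743284/3783291; -8133743284/3783291 3730110902/3783291]
step 2: K = P̄·Hᵀ·S⁻¹ = [-13677603345/61977301384 -8380159639/30988650692; -10919013081/61977301384 6264585033/30988650692; 27381886223/61977301384 17908707929/30988650692]
step 2: x' = x̄ + K·y = [-269235279759/30988650692, 169985406493/30988650692, -24105791827/30988650692]
step 2: P' = (I − K·H)·P̄ = [1048684929885/61977301384 -694564085475/61977301384 306922602509/61977301384; -694564085475/61977301384 466682394677/61977301384 -213742363747/61977301384; 306922602509/61977301384 -213742363747/61977301384 192196956701/61977301384]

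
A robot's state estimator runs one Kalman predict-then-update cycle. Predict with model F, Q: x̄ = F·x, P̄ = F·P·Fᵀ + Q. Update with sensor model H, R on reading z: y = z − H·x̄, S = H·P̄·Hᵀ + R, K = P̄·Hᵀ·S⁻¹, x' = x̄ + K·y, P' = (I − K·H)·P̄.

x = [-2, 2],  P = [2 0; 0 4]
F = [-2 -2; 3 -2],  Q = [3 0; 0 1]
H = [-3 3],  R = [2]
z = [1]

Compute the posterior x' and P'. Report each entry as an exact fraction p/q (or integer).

x' = [-2139/488, -1997/488]
P' = [8415/488 8369/488; 8369/488 8431/488]

x̄ = F·x = [0, -10]
P̄ = F·P·Fᵀ + Q = [27 4; 4 35]
y = z − H·x̄ = [31]
S = H·P̄·Hᵀ + R = [488]
K = P̄·Hᵀ·S⁻¹ = [-69/488; 93/488]
x' = x̄ + K·y = [-2139/488, -1997/488]
P' = (I − K·H)·P̄ = [8415/488 8369/488; 8369/488 8431/488]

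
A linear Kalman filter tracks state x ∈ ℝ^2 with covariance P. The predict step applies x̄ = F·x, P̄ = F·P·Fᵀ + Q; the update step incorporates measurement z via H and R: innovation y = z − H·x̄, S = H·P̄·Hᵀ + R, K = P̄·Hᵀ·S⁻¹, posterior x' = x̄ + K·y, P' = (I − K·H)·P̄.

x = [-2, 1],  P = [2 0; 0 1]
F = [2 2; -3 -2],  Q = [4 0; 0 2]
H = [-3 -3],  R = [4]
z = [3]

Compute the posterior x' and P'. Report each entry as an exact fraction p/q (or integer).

x' = [-2, 22/19]
P' = [16 -16; -16 312/19]

x̄ = F·x = [-2, 4]
P̄ = F·P·Fᵀ + Q = [16 -16; -16 24]
y = z − H·x̄ = [9]
S = H·P̄·Hᵀ + R = [76]
K = P̄·Hᵀ·S⁻¹ = [0; -6/19]
x' = x̄ + K·y = [-2, 22/19]
P' = (I − K·H)·P̄ = [16 -16; -16 312/19]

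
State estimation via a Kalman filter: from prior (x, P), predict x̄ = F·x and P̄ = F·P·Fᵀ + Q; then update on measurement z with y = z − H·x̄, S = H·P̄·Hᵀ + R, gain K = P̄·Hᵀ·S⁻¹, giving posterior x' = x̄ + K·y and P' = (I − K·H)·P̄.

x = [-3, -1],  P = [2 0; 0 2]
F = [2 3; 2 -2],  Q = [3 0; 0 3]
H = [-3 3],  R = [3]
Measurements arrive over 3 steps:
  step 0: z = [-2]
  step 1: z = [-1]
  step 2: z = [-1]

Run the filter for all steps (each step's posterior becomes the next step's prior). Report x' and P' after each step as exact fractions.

step 0: x' = [-960/169, -1067/169], P' = [1634/169 1601/169; 1601/169 1624/169]
step 1: x' = [124043/125011, 87764/125011], P' = [571226/125011 530349/125011; 530349/125011 531086/125011]
step 2: x' = [42607915/42206659, 28141879/42206659], P' = [192572594/42206659 178927781/42206659; 178927781/42206659 179310184/42206659]

step 0: x̄ = F·x = [-9, -4]
step 0: P̄ = F·P·Fᵀ + Q = [29 -4; -4 19]
step 0: y = z − H·x̄ = [-17]
step 0: S = H·P̄·Hᵀ + R = [507]
step 0: K = P̄·Hᵀ·S⁻¹ = [-33/169; 23/169]
step 0: x' = x̄ + K·y = [-960/169, -1067/169]
step 0: P' = (I − K·H)·P̄ = [1634/169 1601/169; 1601/169 1624/169]
step 1: x̄ = F·x = [-5121/169, 214/169]
step 1: P̄ = F·P·Fᵀ + Q = [40871/169 -6/169; -6/169 731/169]
step 1: y = z − H·x̄ = [-16174/169]
step 1: S = H·P̄·Hᵀ + R = [375033/169]
step 1: K = P̄·Hᵀ·S⁻¹ = [-40877/125011; 737/125011]
step 1: x' = x̄ + K·y = [124043/125011, 87764/125011]
step 1: P' = (I − K·H)·P̄ = [571226/125011 530349/125011; 530349/125011 531086/125011]
step 2: x̄ = F·x = [511378/125011, 72558/125011]
step 2: P̄ = F·P·Fᵀ + Q = [13803899/125011 159086/125011; 159086/125011 541489/125011]
step 2: y = z − H·x̄ = [1191449/125011]
step 2: S = H·P̄·Hᵀ + R = [126619977/125011]
step 2: K = P̄·Hᵀ·S⁻¹ = [-13644813/42206659; 382403/42206659]
step 2: x' = x̄ + K·y = [42607915/42206659, 28141879/42206659]
step 2: P' = (I − K·H)·P̄ = [192572594/42206659 178927781/42206659; 178927781/42206659 179310184/42206659]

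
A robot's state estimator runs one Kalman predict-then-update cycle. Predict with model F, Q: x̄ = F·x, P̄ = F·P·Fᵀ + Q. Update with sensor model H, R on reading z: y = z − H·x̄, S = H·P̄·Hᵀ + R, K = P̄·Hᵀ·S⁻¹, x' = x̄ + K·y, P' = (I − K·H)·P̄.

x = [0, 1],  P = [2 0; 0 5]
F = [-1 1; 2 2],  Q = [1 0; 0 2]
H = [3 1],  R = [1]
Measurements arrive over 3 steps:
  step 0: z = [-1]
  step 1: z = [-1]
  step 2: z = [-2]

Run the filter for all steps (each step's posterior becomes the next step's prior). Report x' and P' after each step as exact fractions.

step 0: x̄ = F·x = [1, 2]
step 0: P̄ = F·P·Fᵀ + Q = [8 6; 6 30]
step 0: y = z − H·x̄ = [-6]
step 0: S = H·P̄·Hᵀ + R = [139]
step 0: K = P̄·Hᵀ·S⁻¹ = [30/139; 48/139]
step 0: x' = x̄ + K·y = [-41/139, -10/139]
step 0: P' = (I − K·H)·P̄ = [212/139 -606/139; -606/139 1866/139]
step 1: x̄ = F·x = [31/139, -102/139]
step 1: P̄ = F·P·Fᵀ + Q = [3429/139 3308/139; 3308/139 3742/139]
step 1: y = z − H·x̄ = [-130/139]
step 1: S = H·P̄·Hᵀ + R = [54590/139]
step 1: K = P̄·Hᵀ·S⁻¹ = [2719/10918; 6833/27295]
step 1: x' = x̄ + K·y = [-54/5459, -5284/5459]
step 1: P' = (I − K·H)·P̄ = [3403/10918 -3745/5459; -3745/5459 63008/27295]
step 2: x̄ = F·x = [-5230/5459, -10676/5459]
step 2: P̄ = F·P·Fᵀ + Q = [272521/54590 109001/27295; 109001/27295 190852/27295]
step 2: y = z − H·x̄ = [15448/5459]
step 2: S = H·P̄·Hᵀ + R = [839399/10918]
step 2: K = P̄·Hᵀ·S⁻¹ = [207113/839399; 207142/839399]
step 2: x' = x̄ + K·y = [-218094/839399, -1055412/839399]
step 2: P' = (I − K·H)·P̄ = [1307463/4196995 -2886824/4196995; -2886824/4196995 9696182/4196995]

step 0: x' = [-41/139, -10/139], P' = [212/139 -606/139; -606/139 1866/139]
step 1: x' = [-54/5459, -5284/5459], P' = [3403/10918 -3745/5459; -3745/5459 63008/27295]
step 2: x' = [-218094/839399, -1055412/839399], P' = [1307463/4196995 -2886824/4196995; -2886824/4196995 9696182/4196995]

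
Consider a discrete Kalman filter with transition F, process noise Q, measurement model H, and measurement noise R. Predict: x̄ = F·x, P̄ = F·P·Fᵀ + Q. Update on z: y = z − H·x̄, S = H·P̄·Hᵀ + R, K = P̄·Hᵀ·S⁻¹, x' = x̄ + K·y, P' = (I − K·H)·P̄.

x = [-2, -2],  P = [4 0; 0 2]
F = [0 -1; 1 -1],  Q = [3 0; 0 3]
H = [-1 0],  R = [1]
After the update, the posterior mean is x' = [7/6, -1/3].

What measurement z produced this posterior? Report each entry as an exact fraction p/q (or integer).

z = [-1]

x̄ = F·x = [2, 0]
P̄ = F·P·Fᵀ + Q = [5 2; 2 9]
S = H·P̄·Hᵀ + R = [6]
K = P̄·Hᵀ·S⁻¹ = [-5/6; -1/3]
x' − x̄ = [-5/6, -1/3] = K·y
y = (KᵀK)⁻¹·Kᵀ·(x' − x̄) = [1]
z = y + H·x̄ = [1] + [-2] = [-1]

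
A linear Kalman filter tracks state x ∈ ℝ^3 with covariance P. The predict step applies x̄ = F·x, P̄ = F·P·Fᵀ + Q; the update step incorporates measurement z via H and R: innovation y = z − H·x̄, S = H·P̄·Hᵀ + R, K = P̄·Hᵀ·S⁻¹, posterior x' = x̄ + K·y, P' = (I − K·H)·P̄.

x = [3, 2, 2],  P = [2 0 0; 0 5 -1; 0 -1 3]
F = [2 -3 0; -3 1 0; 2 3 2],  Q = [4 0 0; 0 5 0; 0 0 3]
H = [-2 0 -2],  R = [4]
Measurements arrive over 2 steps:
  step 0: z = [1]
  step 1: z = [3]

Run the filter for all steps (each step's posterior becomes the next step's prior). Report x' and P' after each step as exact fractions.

step 0: x̄ = F·x = [0, -7, 16]
step 0: P̄ = F·P·Fᵀ + Q = [57 -27 -31; -27 28 1; -31 1 56]
step 0: y = z − H·x̄ = [33]
step 0: S = H·P̄·Hᵀ + R = [208]
step 0: K = P̄·Hᵀ·S⁻¹ = [-1/4; 1/4; -25/104]
step 0: x' = x̄ + K·y = [-33/4, 5/4, 839/104]
step 0: P' = (I − K·H)·P̄ = [44 -14 -87/2; -14 15 27/2; -87/2 27/2 2287/52]
step 1: x̄ = F·x = [-81/4, 26, 44/13]
step 1: P̄ = F·P·Fᵀ + Q = [483 -463 -214; -463 500 167; -214 167 1767/13]
step 1: y = z − H·x̄ = [-799/26]
step 1: S = H·P̄·Hᵀ + R = [9980/13]
step 1: K = P̄·Hᵀ·S⁻¹ = [-3497/4990; 1924/2495; 203/998]
step 1: x' = x̄ + K·y = [3209/2495, 5744/2495, -5721/1996]
step 1: P' = (I − K·H)·P̄ = [264392/2495 -120073/2495 -52179/499; -120073/2495 108492/2495 23245/499; -52179/499 23245/499 51976/499]

step 0: x' = [-33/4, 5/4, 839/104], P' = [44 -14 -87/2; -14 15 27/2; -87/2 27/2 2287/52]
step 1: x' = [3209/2495, 5744/2495, -5721/1996], P' = [264392/2495 -120073/2495 -52179/499; -120073/2495 108492/2495 23245/499; -52179/499 23245/499 51976/499]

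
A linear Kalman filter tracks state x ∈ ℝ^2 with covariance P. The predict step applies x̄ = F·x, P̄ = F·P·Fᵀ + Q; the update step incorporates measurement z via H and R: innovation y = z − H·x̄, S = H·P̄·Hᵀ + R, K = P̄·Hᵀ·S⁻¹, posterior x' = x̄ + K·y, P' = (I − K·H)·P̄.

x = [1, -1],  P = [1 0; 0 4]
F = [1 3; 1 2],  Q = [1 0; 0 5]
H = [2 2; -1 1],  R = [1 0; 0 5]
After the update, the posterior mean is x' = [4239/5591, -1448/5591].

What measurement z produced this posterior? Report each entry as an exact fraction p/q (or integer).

z = [1, -2]

x̄ = F·x = [-2, -1]
P̄ = F·P·Fᵀ + Q = [38 25; 25 22]
S = H·P̄·Hᵀ + R = [441 -32; -32 15]
K = P̄·Hᵀ·S⁻¹ = [1474/5591 -1701/5591; 1314/5591 1685/5591]
x' − x̄ = [15421/5591, 4143/5591] = K·y
y = (KᵀK)⁻¹·Kᵀ·(x' − x̄) = [7, -3]
z = y + H·x̄ = [7, -3] + [-6, 1] = [1, -2]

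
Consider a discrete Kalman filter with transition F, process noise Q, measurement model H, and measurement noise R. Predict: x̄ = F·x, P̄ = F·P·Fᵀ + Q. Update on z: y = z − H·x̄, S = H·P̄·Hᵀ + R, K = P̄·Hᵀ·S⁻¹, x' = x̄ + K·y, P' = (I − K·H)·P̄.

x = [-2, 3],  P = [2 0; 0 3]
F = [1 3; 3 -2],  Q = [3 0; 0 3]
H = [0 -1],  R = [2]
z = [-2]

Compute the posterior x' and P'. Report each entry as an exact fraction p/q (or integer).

x̄ = F·x = [7, -12]
P̄ = F·P·Fᵀ + Q = [32 -12; -12 33]
y = z − H·x̄ = [-14]
S = H·P̄·Hᵀ + R = [35]
K = P̄·Hᵀ·S⁻¹ = [12/35; -33/35]
x' = x̄ + K·y = [11/5, 6/5]
P' = (I − K·H)·P̄ = [976/35 -24/35; -24/35 66/35]

x' = [11/5, 6/5]
P' = [976/35 -24/35; -24/35 66/35]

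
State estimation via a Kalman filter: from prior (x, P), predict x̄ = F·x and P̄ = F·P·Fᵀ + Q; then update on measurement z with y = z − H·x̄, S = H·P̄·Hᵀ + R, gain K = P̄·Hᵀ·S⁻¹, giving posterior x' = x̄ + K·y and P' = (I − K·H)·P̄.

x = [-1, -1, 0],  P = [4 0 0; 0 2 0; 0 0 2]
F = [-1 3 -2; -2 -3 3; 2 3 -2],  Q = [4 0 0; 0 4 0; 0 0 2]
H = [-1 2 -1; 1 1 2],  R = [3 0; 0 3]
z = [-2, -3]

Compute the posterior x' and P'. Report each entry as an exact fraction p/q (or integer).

x' = [-4682/19093, -25083/19093, -11051/19093]
P' = [259786/19093 56594/19093 -146310/19093; 56594/19093 22996/19093 -32646/19093; -146310/19093 -32646/19093 92904/19093]

x̄ = F·x = [-2, 5, -5]
P̄ = F·P·Fᵀ + Q = [34 -22 18; -22 56 -46; 18 -46 44]
y = z − H·x̄ = [-19, 4]
S = H·P̄·Hᵀ + R = [613 -224; -224 113]
K = P̄·Hᵀ·S⁻¹ = [-96/19093 7920/19093; 7348/19093 4766/19093; -3962/19093 2284/19093]
x' = x̄ + K·y = [-4682/19093, -25083/19093, -11051/19093]
P' = (I − K·H)·P̄ = [259786/19093 56594/19093 -146310/19093; 56594/19093 22996/19093 -32646/19093; -146310/19093 -32646/19093 92904/19093]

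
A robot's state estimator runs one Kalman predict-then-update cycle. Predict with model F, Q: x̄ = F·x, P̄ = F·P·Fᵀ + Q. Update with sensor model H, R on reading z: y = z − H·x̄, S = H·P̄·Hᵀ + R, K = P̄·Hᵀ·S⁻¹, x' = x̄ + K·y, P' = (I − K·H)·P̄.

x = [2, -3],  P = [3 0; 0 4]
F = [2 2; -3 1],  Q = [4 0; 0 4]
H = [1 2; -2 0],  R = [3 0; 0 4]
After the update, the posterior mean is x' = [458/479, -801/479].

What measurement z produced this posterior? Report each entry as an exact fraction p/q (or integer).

z = [-2, -2]

x̄ = F·x = [-2, -9]
P̄ = F·P·Fᵀ + Q = [32 -10; -10 35]
S = H·P̄·Hᵀ + R = [135 -24; -24 132]
K = P̄·Hᵀ·S⁻¹ = [4/1437 -232/479; 700/1437 115/479]
x' − x̄ = [1416/479, 3510/479] = K·y
y = (KᵀK)⁻¹·Kᵀ·(x' − x̄) = [18, -6]
z = y + H·x̄ = [18, -6] + [-20, 4] = [-2, -2]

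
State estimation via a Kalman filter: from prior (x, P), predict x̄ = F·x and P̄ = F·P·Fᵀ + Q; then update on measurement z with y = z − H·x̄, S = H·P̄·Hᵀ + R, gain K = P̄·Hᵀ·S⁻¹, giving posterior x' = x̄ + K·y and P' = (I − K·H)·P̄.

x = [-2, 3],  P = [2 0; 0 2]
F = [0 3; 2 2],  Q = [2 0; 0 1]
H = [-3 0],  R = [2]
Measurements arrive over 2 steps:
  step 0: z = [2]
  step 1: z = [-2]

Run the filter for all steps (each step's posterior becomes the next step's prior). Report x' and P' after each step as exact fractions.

step 0: x' = [-51/91, -340/91], P' = [20/91 12/91; 12/91 899/91]
step 1: x' = [47598/74639, -57202/74639], P' = [16546/74639 10932/74639; 10932/74639 213583/74639]

step 0: x̄ = F·x = [9, 2]
step 0: P̄ = F·P·Fᵀ + Q = [20 12; 12 17]
step 0: y = z − H·x̄ = [29]
step 0: S = H·P̄·Hᵀ + R = [182]
step 0: K = P̄·Hᵀ·S⁻¹ = [-30/91; -18/91]
step 0: x' = x̄ + K·y = [-51/91, -340/91]
step 0: P' = (I − K·H)·P̄ = [20/91 12/91; 12/91 899/91]
step 1: x̄ = F·x = [-1020/91, -782/91]
step 1: P̄ = F·P·Fᵀ + Q = [8273/91 5466/91; 5466/91 3863/91]
step 1: y = z − H·x̄ = [-3242/91]
step 1: S = H·P̄·Hᵀ + R = [74639/91]
step 1: K = P̄·Hᵀ·S⁻¹ = [-24819/74639; -16398/74639]
step 1: x' = x̄ + K·y = [47598/74639, -57202/74639]
step 1: P' = (I − K·H)·P̄ = [16546/74639 10932/74639; 10932/74639 213583/74639]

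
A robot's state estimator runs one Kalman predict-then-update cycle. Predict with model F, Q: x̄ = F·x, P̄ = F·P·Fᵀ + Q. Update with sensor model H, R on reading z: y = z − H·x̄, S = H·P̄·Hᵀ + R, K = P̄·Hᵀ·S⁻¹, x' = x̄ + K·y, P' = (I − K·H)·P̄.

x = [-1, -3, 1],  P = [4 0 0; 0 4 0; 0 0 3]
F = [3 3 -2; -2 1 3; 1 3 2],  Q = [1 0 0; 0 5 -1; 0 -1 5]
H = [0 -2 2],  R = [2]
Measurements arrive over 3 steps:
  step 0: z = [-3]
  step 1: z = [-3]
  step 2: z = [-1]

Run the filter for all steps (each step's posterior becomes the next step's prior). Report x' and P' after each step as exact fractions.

step 0: x' = [-256/45, -257/135, -52/15], P' = [307/15 14/45 4/5; 14/45 5098/135 563/15; 4/5 563/15 189/5]
step 1: x' = [-10577/12655, 13607/12655, -1161/2531], P' = [167656/12655 20433/2531 21627/2531; 20433/2531 8548154/12655 1709790/2531; 21627/2531 1709790/2531 1711212/2531]
step 2: x' = [112662342/107971375, -57683082/107971375, -111630692/107971375], P' = [1488491287/107971375 5167893948/107971375 5221026738/107971375; 5167893948/107971375 236184925117/107971375 236355816777/107971375; 5221026738/107971375 236355816777/107971375 236580662487/107971375]

step 0: x̄ = F·x = [-14, 2, -8]
step 0: P̄ = F·P·Fᵀ + Q = [85 -30 36; -30 52 21; 36 21 57]
step 0: y = z − H·x̄ = [17]
step 0: S = H·P̄·Hᵀ + R = [270]
step 0: K = P̄·Hᵀ·S⁻¹ = [22/45; -31/135; 4/15]
step 0: x' = x̄ + K·y = [-256/45, -257/135, -52/15]
step 0: P' = (I − K·H)·P̄ = [307/15 14/45 4/5; 14/45 5098/135 563/15; 4/5 563/15 189/5]
step 1: x̄ = F·x = [-713/45, -25/27, -55/3]
step 1: P̄ = F·P·Fᵀ + Q = [3328/15 323/9 257; 323/9 18338/27 2126/3; 257 2126/3 972]
step 1: y = z − H·x̄ = [859/27]
step 1: S = H·P̄·Hᵀ + R = [25310/27]
step 1: K = P̄·Hᵀ·S⁻¹ = [1194/2531; 796/12655; 1422/2531]
step 1: x' = x̄ + K·y = [-10577/12655, 13607/12655, -1161/2531]
step 1: P' = (I − K·H)·P̄ = [167656/12655 20433/2531 21627/2531; 20433/2531 8548154/12655 1709790/2531; 21627/2531 1709790/2531 1711212/2531]
step 2: x̄ = F·x = [4140/2531, 17346/12655, 18634/12655]
step 2: P̄ = F·P·Fᵀ + Q = [2126627/2531 34244076/12655 44870634/12655; 34244076/12655 135874013/12655 34010469/2531; 44870634/12655 34010469/2531 215021487/12655]
step 2: y = z − H·x̄ = [-15231/12655]
step 2: S = H·P̄·Hᵀ + R = [8637710/2531]
step 2: K = P̄·Hᵀ·S⁻¹ = [10626558/21594275; 34178332/21594275; 44969142/21594275]
step 2: x' = x̄ + K·y = [112662342/107971375, -57683082/107971375, -111630692/107971375]
step 2: P' = (I − K·H)·P̄ = [1488491287/107971375 5167893948/107971375 5221026738/107971375; 5167893948/107971375 236184925117/107971375 236355816777/107971375; 5221026738/107971375 236355816777/107971375 236580662487/107971375]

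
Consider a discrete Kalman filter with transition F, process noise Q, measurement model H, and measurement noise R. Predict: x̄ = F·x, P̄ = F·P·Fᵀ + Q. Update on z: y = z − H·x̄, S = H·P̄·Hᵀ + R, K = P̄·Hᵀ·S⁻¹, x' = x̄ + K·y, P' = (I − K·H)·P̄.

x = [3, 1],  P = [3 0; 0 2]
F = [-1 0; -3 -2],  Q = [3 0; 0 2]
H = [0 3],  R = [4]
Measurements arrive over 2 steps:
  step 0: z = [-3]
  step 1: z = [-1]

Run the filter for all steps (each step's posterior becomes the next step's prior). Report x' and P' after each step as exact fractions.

step 0: x̄ = F·x = [-3, -11]
step 0: P̄ = F·P·Fᵀ + Q = [6 9; 9 37]
step 0: y = z − H·x̄ = [30]
step 0: S = H·P̄·Hᵀ + R = [337]
step 0: K = P̄·Hᵀ·S⁻¹ = [27/337; 111/337]
step 0: x' = x̄ + K·y = [-201/337, -377/337]
step 0: P' = (I − K·H)·P̄ = [1293/337 36/337; 36/337 148/337]
step 1: x̄ = F·x = [201/337, 1357/337]
step 1: P̄ = F·P·Fᵀ + Q = [2304/337 3951/337; 3951/337 13335/337]
step 1: y = z − H·x̄ = [-4408/337]
step 1: S = H·P̄·Hᵀ + R = [121363/337]
step 1: K = P̄·Hᵀ·S⁻¹ = [11853/121363; 40005/121363]
step 1: x' = x̄ + K·y = [-82653/121363, -34577/121363]
step 1: P' = (I − K·H)·P̄ = [412839/121363 15804/121363; 15804/121363 53340/121363]

step 0: x' = [-201/337, -377/337], P' = [1293/337 36/337; 36/337 148/337]
step 1: x' = [-82653/121363, -34577/121363], P' = [412839/121363 15804/121363; 15804/121363 53340/121363]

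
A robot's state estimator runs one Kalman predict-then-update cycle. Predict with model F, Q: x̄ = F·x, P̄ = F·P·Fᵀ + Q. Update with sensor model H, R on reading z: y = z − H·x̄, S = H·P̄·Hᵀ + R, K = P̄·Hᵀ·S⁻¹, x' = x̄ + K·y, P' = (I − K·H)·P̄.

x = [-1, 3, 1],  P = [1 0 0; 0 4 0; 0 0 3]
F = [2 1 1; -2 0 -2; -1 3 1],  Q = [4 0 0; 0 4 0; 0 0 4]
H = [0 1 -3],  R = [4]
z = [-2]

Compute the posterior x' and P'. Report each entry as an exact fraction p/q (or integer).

x̄ = F·x = [2, 0, 11]
P̄ = F·P·Fᵀ + Q = [15 -10 13; -10 20 -4; 13 -4 44]
y = z − H·x̄ = [31]
S = H·P̄·Hᵀ + R = [444]
K = P̄·Hᵀ·S⁻¹ = [-49/444; 8/111; -34/111]
x' = x̄ + K·y = [-631/444, 248/111, 167/111]
P' = (I − K·H)·P̄ = [4259/444 -718/111 -223/111; -718/111 1964/111 644/111; -223/111 644/111 260/111]

x' = [-631/444, 248/111, 167/111]
P' = [4259/444 -718/111 -223/111; -718/111 1964/111 644/111; -223/111 644/111 260/111]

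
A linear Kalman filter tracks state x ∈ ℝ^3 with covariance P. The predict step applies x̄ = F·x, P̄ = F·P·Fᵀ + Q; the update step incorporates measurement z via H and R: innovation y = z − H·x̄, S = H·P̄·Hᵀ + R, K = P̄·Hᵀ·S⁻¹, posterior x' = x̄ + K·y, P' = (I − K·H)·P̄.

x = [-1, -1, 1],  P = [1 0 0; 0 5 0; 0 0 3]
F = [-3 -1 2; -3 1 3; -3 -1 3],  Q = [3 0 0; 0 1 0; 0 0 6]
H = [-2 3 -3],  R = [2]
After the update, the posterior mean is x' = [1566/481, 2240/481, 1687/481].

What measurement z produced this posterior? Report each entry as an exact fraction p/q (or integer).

z = [-3]

x̄ = F·x = [6, 5, 7]
P̄ = F·P·Fᵀ + Q = [29 22 32; 22 42 31; 32 31 47]
S = H·P̄·Hᵀ + R = [481]
K = P̄·Hᵀ·S⁻¹ = [-88/481; -11/481; -112/481]
x' − x̄ = [-1320/481, -165/481, -1680/481] = K·y
y = (KᵀK)⁻¹·Kᵀ·(x' − x̄) = [15]
z = y + H·x̄ = [15] + [-18] = [-3]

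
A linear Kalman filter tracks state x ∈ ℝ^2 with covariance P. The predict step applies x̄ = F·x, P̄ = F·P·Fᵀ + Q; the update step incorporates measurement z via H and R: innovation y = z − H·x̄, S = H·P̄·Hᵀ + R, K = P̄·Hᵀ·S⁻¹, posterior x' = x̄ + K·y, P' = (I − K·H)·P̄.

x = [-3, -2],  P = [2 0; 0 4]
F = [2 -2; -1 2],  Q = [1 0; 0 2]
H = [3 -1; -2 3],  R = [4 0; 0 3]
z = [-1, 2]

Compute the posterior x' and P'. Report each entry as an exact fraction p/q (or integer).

x̄ = F·x = [-2, -1]
P̄ = F·P·Fᵀ + Q = [25 -20; -20 20]
y = z − H·x̄ = [4, 1]
S = H·P̄·Hᵀ + R = [369 -430; -430 523]
K = P̄·Hᵀ·S⁻¹ = [2385/8087 260/8087; 1160/8087 2500/8087]
x' = x̄ + K·y = [-6374/8087, -947/8087]
P' = (I − K·H)·P̄ = [4200/8087 3060/8087; 3060/8087 4540/8087]

x' = [-6374/8087, -947/8087]
P' = [4200/8087 3060/8087; 3060/8087 4540/8087]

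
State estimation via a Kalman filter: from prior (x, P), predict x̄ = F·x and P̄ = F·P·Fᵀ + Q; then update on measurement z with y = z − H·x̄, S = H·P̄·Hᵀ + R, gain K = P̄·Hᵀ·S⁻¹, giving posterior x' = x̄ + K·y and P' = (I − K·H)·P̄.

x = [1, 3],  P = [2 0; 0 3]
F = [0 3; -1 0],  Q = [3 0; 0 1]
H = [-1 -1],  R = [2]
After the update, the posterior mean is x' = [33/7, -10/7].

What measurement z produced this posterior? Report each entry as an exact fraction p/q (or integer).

z = [-3]

x̄ = F·x = [9, -1]
P̄ = F·P·Fᵀ + Q = [30 0; 0 3]
S = H·P̄·Hᵀ + R = [35]
K = P̄·Hᵀ·S⁻¹ = [-6/7; -3/35]
x' − x̄ = [-30/7, -3/7] = K·y
y = (KᵀK)⁻¹·Kᵀ·(x' − x̄) = [5]
z = y + H·x̄ = [5] + [-8] = [-3]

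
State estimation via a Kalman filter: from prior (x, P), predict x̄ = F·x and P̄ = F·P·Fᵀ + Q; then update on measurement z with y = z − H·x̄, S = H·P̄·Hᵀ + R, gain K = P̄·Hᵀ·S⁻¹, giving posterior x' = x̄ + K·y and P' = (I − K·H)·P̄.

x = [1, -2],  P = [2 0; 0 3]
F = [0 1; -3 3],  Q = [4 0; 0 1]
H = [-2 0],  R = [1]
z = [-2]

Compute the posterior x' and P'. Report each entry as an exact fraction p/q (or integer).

x' = [26/29, -153/29]
P' = [7/29 9/29; 9/29 1010/29]

x̄ = F·x = [-2, -9]
P̄ = F·P·Fᵀ + Q = [7 9; 9 46]
y = z − H·x̄ = [-6]
S = H·P̄·Hᵀ + R = [29]
K = P̄·Hᵀ·S⁻¹ = [-14/29; -18/29]
x' = x̄ + K·y = [26/29, -153/29]
P' = (I − K·H)·P̄ = [7/29 9/29; 9/29 1010/29]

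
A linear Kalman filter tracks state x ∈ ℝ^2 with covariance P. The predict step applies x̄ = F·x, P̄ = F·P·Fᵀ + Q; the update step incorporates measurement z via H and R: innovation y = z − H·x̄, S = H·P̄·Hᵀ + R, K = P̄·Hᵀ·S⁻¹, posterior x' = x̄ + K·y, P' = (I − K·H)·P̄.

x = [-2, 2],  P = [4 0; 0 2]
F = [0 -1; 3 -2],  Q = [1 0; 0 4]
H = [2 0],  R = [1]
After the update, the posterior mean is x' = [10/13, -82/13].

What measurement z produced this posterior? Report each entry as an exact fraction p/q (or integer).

z = [2]

x̄ = F·x = [-2, -10]
P̄ = F·P·Fᵀ + Q = [3 4; 4 48]
S = H·P̄·Hᵀ + R = [13]
K = P̄·Hᵀ·S⁻¹ = [6/13; 8/13]
x' − x̄ = [36/13, 48/13] = K·y
y = (KᵀK)⁻¹·Kᵀ·(x' − x̄) = [6]
z = y + H·x̄ = [6] + [-4] = [2]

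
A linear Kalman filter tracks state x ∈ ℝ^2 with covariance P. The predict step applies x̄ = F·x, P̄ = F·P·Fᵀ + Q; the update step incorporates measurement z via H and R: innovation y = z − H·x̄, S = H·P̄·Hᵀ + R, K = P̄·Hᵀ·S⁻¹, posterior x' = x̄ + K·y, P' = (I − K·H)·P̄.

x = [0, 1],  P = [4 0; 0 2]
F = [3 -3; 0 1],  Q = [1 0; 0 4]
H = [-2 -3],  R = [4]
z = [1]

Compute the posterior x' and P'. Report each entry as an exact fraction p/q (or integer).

x̄ = F·x = [-3, 1]
P̄ = F·P·Fᵀ + Q = [55 -6; -6 6]
y = z − H·x̄ = [-2]
S = H·P̄·Hᵀ + R = [206]
K = P̄·Hᵀ·S⁻¹ = [-46/103; -3/103]
x' = x̄ + K·y = [-217/103, 109/103]
P' = (I − K·H)·P̄ = [1433/103 -894/103; -894/103 600/103]

x' = [-217/103, 109/103]
P' = [1433/103 -894/103; -894/103 600/103]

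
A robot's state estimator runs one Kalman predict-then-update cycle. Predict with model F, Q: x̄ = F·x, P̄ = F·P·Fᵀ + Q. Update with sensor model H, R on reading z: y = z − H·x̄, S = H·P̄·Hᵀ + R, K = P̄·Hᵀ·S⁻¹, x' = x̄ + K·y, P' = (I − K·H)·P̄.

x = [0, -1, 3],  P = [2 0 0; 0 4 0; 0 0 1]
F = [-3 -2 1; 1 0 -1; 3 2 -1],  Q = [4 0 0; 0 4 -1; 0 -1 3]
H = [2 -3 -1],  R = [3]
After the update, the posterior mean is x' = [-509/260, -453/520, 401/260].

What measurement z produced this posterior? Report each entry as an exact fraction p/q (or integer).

x̄ = F·x = [5, -3, -5]
P̄ = F·P·Fᵀ + Q = [39 -7 -35; -7 7 6; -35 6 38]
S = H·P̄·Hᵀ + R = [520]
K = P̄·Hᵀ·S⁻¹ = [67/260; -41/520; -63/260]
x' − x̄ = [-1809/260, 1107/520, 1701/260] = K·y
y = (KᵀK)⁻¹·Kᵀ·(x' − x̄) = [-27]
z = y + H·x̄ = [-27] + [24] = [-3]

z = [-3]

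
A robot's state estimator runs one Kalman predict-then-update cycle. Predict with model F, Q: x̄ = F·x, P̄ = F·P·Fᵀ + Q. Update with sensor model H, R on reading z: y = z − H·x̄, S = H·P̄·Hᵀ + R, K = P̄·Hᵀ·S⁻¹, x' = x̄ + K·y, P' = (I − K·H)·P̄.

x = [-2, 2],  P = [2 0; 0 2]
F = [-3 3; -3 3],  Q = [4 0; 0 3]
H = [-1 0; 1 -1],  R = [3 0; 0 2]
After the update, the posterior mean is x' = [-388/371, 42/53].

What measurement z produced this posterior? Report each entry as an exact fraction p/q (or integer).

z = [2, -2]

x̄ = F·x = [12, 12]
P̄ = F·P·Fᵀ + Q = [40 36; 36 39]
S = H·P̄·Hᵀ + R = [43 -4; -4 9]
K = P̄·Hᵀ·S⁻¹ = [-344/371 12/371; -48/53 -39/53]
x' − x̄ = [-4840/371, -594/53] = K·y
y = (KᵀK)⁻¹·Kᵀ·(x' − x̄) = [14, -2]
z = y + H·x̄ = [14, -2] + [-12, 0] = [2, -2]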